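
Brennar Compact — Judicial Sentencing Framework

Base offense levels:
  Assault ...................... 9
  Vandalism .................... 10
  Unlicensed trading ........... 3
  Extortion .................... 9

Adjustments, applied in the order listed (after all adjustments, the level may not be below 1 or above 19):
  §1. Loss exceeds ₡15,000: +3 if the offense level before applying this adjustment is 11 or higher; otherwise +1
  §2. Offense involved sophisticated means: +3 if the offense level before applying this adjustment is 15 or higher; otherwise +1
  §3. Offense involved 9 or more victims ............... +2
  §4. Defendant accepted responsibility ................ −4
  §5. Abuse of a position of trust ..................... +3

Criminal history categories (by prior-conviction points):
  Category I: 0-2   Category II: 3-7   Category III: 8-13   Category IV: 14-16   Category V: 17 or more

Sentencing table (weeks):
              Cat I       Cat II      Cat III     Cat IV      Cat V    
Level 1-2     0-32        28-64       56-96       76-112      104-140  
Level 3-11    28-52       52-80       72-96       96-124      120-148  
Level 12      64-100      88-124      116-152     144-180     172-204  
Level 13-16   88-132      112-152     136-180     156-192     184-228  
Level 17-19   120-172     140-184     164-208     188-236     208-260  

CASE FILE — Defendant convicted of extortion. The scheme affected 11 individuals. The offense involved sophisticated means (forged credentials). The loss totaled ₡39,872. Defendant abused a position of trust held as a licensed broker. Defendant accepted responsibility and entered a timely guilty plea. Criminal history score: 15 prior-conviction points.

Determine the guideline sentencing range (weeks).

144-180 weeks

Base offense level for extortion: 9.
§1 applies (level before this adjustment is 9 < 11, so +1): 9 + 1 = 10.
§2 applies (level before this adjustment is 10 < 15, so +1): 10 + 1 = 11.
§3 applies: 11 + 2 = 13.
§4 applies: 13 − 4 = 9.
§5 applies: 9 + 3 = 12.
Final offense level: 12.
Criminal history: 15 prior points → Category IV (14-16).
Level 12 falls in the 12 band.
Grid: Level 12 × Category IV = 144-180 weeks.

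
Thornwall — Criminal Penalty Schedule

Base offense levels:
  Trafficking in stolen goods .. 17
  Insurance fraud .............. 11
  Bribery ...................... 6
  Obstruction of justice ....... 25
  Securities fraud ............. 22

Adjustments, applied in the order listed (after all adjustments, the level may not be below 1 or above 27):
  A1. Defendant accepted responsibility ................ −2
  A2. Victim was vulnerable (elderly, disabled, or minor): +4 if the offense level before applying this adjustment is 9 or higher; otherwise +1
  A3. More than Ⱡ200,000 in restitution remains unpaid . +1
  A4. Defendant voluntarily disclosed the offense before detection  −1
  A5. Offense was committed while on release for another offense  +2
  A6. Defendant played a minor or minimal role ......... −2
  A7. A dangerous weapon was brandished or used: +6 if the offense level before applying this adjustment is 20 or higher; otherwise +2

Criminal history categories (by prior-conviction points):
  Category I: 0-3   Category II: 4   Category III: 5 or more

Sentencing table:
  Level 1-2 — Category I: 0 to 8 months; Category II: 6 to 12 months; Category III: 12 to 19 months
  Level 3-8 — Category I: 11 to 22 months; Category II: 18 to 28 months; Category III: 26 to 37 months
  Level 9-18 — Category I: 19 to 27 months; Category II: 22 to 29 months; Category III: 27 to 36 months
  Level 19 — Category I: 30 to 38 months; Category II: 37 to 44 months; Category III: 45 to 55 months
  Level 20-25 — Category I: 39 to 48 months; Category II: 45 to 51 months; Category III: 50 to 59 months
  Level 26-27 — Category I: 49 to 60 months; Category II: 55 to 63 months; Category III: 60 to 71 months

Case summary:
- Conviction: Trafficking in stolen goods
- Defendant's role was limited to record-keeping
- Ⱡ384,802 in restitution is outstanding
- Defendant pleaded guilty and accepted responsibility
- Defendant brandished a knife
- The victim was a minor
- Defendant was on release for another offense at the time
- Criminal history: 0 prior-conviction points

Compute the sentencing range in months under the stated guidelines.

49-60 months

Base offense level for trafficking in stolen goods: 17.
A1 applies: 17 − 2 = 15.
A2 applies (level before this adjustment is 15 ≥ 9, so +4): 15 + 4 = 19.
A3 applies: 19 + 1 = 20.
A5 applies: 20 + 2 = 22.
A6 applies: 22 − 2 = 20.
A7 applies (level before this adjustment is 20 ≥ 20, so +6): 20 + 6 = 26.
Final offense level: 26.
Criminal history: 0 prior points → Category I (0-3).
Level 26 falls in the 26-27 band.
Grid: Level 26-27 × Category I = 49-60 months.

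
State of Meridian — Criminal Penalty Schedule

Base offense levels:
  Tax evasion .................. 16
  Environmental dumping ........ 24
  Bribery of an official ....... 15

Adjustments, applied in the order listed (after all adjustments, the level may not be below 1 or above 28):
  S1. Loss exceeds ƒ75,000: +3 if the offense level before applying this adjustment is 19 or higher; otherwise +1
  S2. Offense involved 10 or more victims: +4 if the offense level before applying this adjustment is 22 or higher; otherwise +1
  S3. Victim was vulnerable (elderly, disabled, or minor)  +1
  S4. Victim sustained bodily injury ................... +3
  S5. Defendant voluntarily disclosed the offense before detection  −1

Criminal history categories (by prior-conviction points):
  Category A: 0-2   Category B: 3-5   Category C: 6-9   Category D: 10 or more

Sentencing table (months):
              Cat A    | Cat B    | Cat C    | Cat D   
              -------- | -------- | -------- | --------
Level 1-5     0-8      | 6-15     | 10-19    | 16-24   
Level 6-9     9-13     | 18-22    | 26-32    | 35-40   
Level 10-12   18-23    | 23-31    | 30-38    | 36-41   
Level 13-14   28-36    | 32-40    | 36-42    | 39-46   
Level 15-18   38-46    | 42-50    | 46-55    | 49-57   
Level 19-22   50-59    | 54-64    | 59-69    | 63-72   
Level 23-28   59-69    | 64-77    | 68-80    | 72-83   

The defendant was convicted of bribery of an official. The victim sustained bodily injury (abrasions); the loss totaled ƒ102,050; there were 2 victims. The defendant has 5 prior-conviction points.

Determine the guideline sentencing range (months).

Base offense level for bribery of an official: 15.
S1 applies (level before this adjustment is 15 < 19, so +1): 15 + 1 = 16.
S2 does not apply.
S4 applies: 16 + 3 = 19.
Final offense level: 19.
Criminal history: 5 prior points → Category B (3-5).
Level 19 falls in the 19-22 band.
Grid: Level 19-22 × Category B = 54-64 months.

54-64 months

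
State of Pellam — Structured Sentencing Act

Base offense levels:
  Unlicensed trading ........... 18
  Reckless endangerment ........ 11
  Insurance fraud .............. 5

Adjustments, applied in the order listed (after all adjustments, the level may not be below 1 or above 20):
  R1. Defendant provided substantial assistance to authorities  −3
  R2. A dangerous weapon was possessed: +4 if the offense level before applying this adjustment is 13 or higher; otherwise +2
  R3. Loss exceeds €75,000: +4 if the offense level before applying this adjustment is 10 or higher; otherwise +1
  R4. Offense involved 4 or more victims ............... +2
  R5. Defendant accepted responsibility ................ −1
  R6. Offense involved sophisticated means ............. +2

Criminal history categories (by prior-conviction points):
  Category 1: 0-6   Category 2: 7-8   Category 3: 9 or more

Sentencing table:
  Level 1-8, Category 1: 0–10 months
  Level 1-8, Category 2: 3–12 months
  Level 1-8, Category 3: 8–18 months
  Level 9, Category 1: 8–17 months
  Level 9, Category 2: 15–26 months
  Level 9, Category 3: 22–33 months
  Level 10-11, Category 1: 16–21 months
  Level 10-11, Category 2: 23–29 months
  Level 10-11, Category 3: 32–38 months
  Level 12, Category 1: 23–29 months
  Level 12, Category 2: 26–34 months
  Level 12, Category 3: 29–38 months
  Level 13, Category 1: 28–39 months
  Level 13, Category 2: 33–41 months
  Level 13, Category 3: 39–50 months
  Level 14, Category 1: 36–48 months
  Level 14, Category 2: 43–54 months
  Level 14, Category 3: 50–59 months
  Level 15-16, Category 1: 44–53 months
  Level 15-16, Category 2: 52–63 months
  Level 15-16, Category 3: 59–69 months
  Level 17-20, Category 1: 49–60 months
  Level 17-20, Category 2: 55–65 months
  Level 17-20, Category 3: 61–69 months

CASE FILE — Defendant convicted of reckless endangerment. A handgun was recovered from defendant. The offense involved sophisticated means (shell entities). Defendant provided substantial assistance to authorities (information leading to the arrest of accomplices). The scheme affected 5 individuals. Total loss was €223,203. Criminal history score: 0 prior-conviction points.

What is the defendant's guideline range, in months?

49-60 months

Base offense level for reckless endangerment: 11.
R1 applies: 11 − 3 = 8.
R2 applies (level before this adjustment is 8 < 13, so +2): 8 + 2 = 10.
R3 applies (level before this adjustment is 10 ≥ 10, so +4): 10 + 4 = 14.
R4 applies: 14 + 2 = 16.
R6 applies: 16 + 2 = 18.
Final offense level: 18.
Criminal history: 0 prior points → Category 1 (0-6).
Level 18 falls in the 17-20 band.
Grid: Level 17-20 × Category 1 = 49-60 months.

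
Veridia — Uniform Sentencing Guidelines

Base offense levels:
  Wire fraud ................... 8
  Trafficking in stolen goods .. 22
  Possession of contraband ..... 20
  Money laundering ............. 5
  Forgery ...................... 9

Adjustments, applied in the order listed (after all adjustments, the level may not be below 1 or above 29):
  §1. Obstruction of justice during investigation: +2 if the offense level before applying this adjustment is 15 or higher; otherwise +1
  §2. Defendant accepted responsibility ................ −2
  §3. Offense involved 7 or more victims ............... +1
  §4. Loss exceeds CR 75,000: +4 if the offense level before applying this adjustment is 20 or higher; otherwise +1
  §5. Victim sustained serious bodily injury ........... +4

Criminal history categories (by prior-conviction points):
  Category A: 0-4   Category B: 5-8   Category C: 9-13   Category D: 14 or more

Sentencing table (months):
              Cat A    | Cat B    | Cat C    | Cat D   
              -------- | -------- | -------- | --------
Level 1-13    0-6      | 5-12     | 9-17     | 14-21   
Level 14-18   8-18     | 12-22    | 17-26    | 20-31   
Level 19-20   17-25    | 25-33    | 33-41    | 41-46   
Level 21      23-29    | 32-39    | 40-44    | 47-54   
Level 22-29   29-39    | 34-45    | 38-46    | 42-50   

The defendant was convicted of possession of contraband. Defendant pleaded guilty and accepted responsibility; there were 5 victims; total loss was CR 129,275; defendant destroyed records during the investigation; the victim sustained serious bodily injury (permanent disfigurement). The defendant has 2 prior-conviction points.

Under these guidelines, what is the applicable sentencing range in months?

Base offense level for possession of contraband: 20.
§1 applies (level before this adjustment is 20 ≥ 15, so +2): 20 + 2 = 22.
§2 applies: 22 − 2 = 20.
§4 applies (level before this adjustment is 20 ≥ 20, so +4): 20 + 4 = 24.
§5 applies: 24 + 4 = 28.
Final offense level: 28.
Criminal history: 2 prior points → Category A (0-4).
Level 28 falls in the 22-29 band.
Grid: Level 22-29 × Category A = 29-39 months.

29-39 months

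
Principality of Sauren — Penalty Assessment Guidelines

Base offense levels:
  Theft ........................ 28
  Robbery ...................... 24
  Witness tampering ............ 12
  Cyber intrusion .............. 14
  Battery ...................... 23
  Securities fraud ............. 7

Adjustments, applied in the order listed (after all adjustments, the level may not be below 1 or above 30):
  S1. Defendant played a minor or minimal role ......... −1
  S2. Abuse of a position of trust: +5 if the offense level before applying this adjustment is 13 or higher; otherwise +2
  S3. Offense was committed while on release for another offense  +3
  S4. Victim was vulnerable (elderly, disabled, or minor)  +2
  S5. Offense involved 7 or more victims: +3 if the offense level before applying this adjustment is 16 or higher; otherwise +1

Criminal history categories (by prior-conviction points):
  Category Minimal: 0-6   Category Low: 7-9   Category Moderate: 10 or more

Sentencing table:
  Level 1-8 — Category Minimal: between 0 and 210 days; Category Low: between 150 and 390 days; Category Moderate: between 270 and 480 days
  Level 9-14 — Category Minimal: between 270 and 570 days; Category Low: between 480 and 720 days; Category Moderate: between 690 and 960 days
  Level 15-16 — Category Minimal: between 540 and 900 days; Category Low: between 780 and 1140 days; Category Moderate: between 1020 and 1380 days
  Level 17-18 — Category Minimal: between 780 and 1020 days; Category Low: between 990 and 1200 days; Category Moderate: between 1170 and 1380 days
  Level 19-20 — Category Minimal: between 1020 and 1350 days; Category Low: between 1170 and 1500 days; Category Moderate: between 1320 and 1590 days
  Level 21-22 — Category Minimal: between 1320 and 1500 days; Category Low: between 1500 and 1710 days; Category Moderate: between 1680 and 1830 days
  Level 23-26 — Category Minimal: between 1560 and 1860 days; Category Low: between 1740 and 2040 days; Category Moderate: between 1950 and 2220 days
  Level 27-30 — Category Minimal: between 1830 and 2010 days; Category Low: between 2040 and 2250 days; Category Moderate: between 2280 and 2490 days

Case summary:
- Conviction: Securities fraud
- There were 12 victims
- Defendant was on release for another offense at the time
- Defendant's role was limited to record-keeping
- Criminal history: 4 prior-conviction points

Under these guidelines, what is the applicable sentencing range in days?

270-570 days

Base offense level for securities fraud: 7.
S1 applies: 7 − 1 = 6.
S2 does not apply.
S3 applies: 6 + 3 = 9.
S5 applies (level before this adjustment is 9 < 16, so +1): 9 + 1 = 10.
Final offense level: 10.
Criminal history: 4 prior points → Category Minimal (0-6).
Level 10 falls in the 9-14 band.
Grid: Level 9-14 × Category Minimal = 270-570 days.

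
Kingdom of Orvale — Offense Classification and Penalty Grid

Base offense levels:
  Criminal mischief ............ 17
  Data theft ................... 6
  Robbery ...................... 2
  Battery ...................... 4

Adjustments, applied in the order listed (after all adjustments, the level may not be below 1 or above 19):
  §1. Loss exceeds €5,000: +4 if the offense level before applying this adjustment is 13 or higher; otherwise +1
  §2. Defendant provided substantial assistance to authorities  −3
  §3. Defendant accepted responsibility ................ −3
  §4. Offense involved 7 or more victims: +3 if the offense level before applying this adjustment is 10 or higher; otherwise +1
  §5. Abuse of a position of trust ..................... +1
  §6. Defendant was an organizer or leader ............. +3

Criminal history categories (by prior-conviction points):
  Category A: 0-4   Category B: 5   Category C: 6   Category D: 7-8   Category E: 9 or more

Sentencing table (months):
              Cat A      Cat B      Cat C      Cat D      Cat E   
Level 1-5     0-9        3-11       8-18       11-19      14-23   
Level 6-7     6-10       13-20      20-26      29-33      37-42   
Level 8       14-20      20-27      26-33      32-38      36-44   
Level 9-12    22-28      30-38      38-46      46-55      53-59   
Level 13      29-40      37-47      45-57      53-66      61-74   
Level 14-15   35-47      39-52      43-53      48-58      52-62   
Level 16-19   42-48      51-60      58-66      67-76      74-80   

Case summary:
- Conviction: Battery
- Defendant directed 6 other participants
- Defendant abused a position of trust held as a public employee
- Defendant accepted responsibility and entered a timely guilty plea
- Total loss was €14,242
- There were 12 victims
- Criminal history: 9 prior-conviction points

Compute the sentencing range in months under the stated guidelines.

Base offense level for battery: 4.
§1 applies (level before this adjustment is 4 < 13, so +1): 4 + 1 = 5.
§3 applies: 5 − 3 = 2.
§4 applies (level before this adjustment is 2 < 10, so +1): 2 + 1 = 3.
§5 applies: 3 + 1 = 4.
§6 applies: 4 + 3 = 7.
Final offense level: 7.
Criminal history: 9 prior points → Category E (9+).
Level 7 falls in the 6-7 band.
Grid: Level 6-7 × Category E = 37-42 months.

37-42 months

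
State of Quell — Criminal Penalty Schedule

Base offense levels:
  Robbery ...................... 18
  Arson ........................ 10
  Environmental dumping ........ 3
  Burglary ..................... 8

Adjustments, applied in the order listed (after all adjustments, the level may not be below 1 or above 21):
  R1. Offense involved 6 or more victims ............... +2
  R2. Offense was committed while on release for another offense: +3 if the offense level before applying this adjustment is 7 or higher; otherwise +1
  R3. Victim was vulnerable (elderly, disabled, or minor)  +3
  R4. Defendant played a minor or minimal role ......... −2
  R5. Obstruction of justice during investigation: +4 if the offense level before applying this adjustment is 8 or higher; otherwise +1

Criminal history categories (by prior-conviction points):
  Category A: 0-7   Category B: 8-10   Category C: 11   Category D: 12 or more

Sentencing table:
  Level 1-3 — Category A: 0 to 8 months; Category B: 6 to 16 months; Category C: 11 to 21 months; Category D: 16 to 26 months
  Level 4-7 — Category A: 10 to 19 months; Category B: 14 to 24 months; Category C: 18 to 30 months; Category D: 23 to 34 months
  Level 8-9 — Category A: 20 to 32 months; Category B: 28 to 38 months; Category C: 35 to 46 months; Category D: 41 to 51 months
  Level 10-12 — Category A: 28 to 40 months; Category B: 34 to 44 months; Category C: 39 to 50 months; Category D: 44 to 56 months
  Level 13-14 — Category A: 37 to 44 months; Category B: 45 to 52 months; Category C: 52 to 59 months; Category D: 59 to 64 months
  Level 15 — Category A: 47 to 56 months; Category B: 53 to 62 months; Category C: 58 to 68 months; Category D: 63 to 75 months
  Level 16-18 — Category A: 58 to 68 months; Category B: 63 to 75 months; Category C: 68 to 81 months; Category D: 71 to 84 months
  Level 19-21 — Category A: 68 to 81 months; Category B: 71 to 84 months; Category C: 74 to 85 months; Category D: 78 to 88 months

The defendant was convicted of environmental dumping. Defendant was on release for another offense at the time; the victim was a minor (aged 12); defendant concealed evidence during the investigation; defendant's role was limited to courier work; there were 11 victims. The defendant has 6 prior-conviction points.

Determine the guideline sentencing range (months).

20-32 months

Base offense level for environmental dumping: 3.
R1 applies: 3 + 2 = 5.
R2 applies (level before this adjustment is 5 < 7, so +1): 5 + 1 = 6.
R3 applies: 6 + 3 = 9.
R4 applies: 9 − 2 = 7.
R5 applies (level before this adjustment is 7 < 8, so +1): 7 + 1 = 8.
Final offense level: 8.
Criminal history: 6 prior points → Category A (0-7).
Level 8 falls in the 8-9 band.
Grid: Level 8-9 × Category A = 20-32 months.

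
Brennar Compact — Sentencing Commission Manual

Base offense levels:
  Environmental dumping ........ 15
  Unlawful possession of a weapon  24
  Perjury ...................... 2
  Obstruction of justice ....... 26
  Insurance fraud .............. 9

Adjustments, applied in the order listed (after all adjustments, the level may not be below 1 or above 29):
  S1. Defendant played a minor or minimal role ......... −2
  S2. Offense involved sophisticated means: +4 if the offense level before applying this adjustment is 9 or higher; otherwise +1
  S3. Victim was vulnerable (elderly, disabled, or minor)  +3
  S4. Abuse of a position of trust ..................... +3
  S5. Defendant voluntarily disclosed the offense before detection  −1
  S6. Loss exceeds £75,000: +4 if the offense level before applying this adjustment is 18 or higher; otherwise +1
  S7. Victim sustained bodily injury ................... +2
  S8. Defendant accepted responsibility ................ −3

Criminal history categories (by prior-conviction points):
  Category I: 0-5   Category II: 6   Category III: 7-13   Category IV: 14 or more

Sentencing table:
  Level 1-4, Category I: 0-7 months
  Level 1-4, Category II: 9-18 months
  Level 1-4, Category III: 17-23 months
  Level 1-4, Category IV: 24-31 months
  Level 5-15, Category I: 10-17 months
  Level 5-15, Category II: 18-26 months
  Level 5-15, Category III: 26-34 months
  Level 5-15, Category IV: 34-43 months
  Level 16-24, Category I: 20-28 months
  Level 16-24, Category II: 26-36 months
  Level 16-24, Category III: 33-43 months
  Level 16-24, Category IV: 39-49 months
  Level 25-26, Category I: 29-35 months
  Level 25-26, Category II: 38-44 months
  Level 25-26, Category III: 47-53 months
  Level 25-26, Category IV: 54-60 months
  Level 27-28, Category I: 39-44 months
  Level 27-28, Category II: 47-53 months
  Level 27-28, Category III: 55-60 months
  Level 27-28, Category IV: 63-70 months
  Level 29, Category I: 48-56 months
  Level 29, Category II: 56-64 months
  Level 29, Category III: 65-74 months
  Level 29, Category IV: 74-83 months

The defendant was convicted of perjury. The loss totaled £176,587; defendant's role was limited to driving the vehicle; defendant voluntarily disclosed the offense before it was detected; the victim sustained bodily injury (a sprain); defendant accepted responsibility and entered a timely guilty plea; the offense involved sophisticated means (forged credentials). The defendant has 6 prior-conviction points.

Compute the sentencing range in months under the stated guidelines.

Base offense level for perjury: 2.
S1 applies: 2 − 2 = 0.
S2 applies (level before this adjustment is 0 < 9, so +1): 0 + 1 = 1.
S4 does not apply.
S5 applies: 1 − 1 = 0.
S6 applies (level before this adjustment is 0 < 18, so +1): 0 + 1 = 1.
S7 applies: 1 + 2 = 3.
S8 applies: 3 − 3 = 0.
Level 0 is below the minimum of 1; floored at 1.
Final offense level: 1.
Criminal history: 6 prior points → Category II (6).
Level 1 falls in the 1-4 band.
Grid: Level 1-4 × Category II = 9-18 months.

9-18 months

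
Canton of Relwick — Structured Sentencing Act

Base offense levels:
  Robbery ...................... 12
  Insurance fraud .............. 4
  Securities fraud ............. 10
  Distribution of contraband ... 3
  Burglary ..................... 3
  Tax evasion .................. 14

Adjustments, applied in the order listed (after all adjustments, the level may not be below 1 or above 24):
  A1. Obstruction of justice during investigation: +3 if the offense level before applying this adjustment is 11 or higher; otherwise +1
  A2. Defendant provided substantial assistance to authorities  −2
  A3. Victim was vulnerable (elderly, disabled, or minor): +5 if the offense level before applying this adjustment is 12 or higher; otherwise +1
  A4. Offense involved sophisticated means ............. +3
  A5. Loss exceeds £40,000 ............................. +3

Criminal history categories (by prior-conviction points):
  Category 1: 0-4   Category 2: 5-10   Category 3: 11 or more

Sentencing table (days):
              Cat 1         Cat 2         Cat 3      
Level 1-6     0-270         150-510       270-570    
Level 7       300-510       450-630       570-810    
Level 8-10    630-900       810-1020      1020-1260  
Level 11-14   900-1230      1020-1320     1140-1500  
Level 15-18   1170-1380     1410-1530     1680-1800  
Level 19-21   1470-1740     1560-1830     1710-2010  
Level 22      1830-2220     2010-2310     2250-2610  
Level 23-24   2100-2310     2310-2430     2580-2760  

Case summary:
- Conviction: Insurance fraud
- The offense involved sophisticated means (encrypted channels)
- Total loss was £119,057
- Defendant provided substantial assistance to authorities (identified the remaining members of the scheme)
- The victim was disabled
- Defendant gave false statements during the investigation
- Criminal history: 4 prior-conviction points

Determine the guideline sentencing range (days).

Base offense level for insurance fraud: 4.
A1 applies (level before this adjustment is 4 < 11, so +1): 4 + 1 = 5.
A2 applies: 5 − 2 = 3.
A3 applies (level before this adjustment is 3 < 12, so +1): 3 + 1 = 4.
A4 applies: 4 + 3 = 7.
A5 applies: 7 + 3 = 10.
Final offense level: 10.
Criminal history: 4 prior points → Category 1 (0-4).
Level 10 falls in the 8-10 band.
Grid: Level 8-10 × Category 1 = 630-900 days.

630-900 days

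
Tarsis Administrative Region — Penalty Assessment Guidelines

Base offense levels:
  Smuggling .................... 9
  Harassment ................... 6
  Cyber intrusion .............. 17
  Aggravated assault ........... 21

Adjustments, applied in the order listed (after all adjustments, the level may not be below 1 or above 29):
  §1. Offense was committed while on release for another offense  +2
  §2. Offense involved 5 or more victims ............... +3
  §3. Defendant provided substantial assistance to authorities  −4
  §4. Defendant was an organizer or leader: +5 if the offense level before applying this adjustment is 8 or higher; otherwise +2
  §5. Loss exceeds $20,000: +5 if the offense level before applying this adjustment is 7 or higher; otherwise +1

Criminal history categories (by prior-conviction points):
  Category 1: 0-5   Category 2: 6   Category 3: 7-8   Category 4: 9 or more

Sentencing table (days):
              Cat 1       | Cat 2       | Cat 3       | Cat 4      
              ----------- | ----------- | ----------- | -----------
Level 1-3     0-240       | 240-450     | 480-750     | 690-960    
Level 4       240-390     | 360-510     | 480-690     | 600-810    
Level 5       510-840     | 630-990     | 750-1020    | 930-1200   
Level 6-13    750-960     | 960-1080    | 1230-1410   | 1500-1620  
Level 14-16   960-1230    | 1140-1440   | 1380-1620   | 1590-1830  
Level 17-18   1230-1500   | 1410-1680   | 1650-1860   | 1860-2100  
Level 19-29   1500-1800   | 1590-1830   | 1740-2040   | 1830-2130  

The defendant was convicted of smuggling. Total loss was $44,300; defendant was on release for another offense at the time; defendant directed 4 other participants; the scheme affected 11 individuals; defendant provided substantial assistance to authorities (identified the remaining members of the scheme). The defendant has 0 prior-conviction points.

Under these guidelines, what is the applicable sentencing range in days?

1500-1800 days

Base offense level for smuggling: 9.
§1 applies: 9 + 2 = 11.
§2 applies: 11 + 3 = 14.
§3 applies: 14 − 4 = 10.
§4 applies (level before this adjustment is 10 ≥ 8, so +5): 10 + 5 = 15.
§5 applies (level before this adjustment is 15 ≥ 7, so +5): 15 + 5 = 20.
Final offense level: 20.
Criminal history: 0 prior points → Category 1 (0-5).
Level 20 falls in the 19-29 band.
Grid: Level 19-29 × Category 1 = 1500-1800 days.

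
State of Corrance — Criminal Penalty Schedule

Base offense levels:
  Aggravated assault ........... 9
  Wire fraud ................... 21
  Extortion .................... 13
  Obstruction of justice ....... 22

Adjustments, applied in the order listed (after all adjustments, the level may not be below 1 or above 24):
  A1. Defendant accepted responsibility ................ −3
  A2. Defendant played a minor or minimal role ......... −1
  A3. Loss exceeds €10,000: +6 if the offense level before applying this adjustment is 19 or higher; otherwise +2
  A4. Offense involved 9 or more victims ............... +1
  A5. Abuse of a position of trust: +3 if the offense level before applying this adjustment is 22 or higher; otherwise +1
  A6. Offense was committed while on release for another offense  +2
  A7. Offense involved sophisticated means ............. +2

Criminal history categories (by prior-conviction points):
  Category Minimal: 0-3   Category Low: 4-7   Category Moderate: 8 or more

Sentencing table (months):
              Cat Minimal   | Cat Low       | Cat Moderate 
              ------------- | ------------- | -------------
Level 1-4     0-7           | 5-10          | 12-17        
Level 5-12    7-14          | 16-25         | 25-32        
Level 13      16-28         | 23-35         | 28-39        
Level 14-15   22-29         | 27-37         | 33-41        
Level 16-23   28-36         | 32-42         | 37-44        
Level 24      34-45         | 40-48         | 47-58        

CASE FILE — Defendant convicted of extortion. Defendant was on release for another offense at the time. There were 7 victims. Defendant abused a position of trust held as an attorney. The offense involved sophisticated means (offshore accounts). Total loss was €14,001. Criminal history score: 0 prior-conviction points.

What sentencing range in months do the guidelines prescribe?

Base offense level for extortion: 13.
A3 applies (level before this adjustment is 13 < 19, so +2): 13 + 2 = 15.
A5 applies (level before this adjustment is 15 < 22, so +1): 15 + 1 = 16.
A6 applies: 16 + 2 = 18.
A7 applies: 18 + 2 = 20.
Final offense level: 20.
Criminal history: 0 prior points → Category Minimal (0-3).
Level 20 falls in the 16-23 band.
Grid: Level 16-23 × Category Minimal = 28-36 months.

28-36 months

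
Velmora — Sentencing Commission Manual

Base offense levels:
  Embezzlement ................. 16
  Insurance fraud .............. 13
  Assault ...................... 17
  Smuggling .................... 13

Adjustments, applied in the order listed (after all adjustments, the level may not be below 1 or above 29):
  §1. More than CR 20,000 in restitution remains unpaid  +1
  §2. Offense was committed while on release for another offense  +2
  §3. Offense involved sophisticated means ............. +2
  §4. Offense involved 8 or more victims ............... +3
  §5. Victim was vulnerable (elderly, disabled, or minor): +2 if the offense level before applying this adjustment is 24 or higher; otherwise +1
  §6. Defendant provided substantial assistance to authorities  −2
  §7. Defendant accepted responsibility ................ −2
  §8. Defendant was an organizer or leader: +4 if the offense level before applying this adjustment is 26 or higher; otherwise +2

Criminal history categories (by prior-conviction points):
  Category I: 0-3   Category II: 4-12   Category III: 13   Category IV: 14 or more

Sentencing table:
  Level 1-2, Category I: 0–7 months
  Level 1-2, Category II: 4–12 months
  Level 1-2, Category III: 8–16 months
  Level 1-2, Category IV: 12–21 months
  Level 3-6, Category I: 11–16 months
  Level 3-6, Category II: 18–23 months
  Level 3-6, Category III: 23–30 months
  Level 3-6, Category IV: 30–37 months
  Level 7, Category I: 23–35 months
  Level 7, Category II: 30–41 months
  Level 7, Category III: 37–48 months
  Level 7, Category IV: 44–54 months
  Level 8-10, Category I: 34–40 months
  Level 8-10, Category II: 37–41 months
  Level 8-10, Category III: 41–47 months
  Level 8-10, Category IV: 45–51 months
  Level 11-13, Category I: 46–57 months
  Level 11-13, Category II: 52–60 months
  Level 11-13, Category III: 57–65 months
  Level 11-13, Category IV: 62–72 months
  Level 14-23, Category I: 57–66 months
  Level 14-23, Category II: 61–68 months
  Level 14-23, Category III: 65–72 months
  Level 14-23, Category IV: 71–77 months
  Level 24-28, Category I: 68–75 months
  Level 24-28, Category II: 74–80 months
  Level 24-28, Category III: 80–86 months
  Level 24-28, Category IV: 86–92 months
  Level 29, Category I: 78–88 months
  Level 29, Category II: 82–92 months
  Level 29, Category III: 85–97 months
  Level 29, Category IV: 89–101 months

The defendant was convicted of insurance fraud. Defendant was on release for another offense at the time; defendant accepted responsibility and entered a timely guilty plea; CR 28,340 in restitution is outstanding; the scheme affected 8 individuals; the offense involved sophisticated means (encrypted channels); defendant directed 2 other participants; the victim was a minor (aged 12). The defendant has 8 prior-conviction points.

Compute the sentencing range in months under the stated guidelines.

Base offense level for insurance fraud: 13.
§1 applies: 13 + 1 = 14.
§2 applies: 14 + 2 = 16.
§3 applies: 16 + 2 = 18.
§4 applies: 18 + 3 = 21.
§5 applies (level before this adjustment is 21 < 24, so +1): 21 + 1 = 22.
§6 does not apply.
§7 applies: 22 − 2 = 20.
§8 applies (level before this adjustment is 20 < 26, so +2): 20 + 2 = 22.
Final offense level: 22.
Criminal history: 8 prior points → Category II (4-12).
Level 22 falls in the 14-23 band.
Grid: Level 14-23 × Category II = 61-68 months.

61-68 months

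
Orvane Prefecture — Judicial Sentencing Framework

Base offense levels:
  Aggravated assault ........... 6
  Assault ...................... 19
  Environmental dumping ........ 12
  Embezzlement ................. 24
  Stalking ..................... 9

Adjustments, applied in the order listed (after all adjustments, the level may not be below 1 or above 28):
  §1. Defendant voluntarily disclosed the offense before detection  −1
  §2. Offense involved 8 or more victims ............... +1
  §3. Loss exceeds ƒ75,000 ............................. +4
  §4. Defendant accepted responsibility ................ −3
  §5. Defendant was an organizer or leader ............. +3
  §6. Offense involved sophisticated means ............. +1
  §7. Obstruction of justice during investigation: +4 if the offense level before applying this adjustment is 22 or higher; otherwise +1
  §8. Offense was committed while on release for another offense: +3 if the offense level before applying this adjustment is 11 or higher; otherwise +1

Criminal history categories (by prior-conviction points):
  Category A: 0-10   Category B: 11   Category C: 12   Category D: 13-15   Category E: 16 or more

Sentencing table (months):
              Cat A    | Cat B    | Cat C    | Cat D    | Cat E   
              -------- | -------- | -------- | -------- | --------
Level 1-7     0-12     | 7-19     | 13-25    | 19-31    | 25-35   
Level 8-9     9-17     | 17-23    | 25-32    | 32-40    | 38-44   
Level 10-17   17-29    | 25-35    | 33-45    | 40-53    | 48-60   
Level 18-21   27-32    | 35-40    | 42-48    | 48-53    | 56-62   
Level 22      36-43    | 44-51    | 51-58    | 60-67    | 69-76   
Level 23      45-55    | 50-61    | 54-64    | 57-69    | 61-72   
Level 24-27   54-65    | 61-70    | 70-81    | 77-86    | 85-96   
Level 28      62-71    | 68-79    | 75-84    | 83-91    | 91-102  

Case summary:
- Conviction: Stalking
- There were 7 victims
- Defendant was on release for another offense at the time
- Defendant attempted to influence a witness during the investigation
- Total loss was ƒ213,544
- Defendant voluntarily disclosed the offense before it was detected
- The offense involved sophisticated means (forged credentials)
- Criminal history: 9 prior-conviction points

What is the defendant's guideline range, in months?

Base offense level for stalking: 9.
§1 applies: 9 − 1 = 8.
§2 does not apply.
§3 applies: 8 + 4 = 12.
§4 does not apply.
§6 applies: 12 + 1 = 13.
§7 applies (level before this adjustment is 13 < 22, so +1): 13 + 1 = 14.
§8 applies (level before this adjustment is 14 ≥ 11, so +3): 14 + 3 = 17.
Final offense level: 17.
Criminal history: 9 prior points → Category A (0-10).
Level 17 falls in the 10-17 band.
Grid: Level 10-17 × Category A = 17-29 months.

17-29 months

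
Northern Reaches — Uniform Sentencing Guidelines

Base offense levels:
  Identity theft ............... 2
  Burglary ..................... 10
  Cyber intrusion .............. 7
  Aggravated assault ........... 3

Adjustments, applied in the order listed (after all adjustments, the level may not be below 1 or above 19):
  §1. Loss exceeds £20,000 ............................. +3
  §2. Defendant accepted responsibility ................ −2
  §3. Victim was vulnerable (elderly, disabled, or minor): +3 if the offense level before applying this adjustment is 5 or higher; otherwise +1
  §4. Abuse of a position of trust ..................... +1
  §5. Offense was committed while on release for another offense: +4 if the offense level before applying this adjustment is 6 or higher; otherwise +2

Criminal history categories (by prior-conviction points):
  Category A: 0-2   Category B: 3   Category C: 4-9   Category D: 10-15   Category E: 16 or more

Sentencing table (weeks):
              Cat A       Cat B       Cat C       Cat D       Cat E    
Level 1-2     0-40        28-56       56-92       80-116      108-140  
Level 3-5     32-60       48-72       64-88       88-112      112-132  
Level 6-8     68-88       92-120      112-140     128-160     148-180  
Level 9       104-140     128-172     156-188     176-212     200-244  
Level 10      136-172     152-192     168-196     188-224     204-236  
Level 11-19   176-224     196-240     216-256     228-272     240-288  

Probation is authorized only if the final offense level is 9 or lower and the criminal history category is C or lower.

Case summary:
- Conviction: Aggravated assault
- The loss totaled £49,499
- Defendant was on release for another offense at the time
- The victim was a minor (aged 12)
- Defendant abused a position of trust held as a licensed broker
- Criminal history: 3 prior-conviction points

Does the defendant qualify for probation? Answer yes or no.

No

Base offense level for aggravated assault: 3.
§1 applies: 3 + 3 = 6.
§2 does not apply.
§3 applies (level before this adjustment is 6 ≥ 5, so +3): 6 + 3 = 9.
§4 applies: 9 + 1 = 10.
§5 applies (level before this adjustment is 10 ≥ 6, so +4): 10 + 4 = 14.
Final offense level: 14.
Criminal history: 3 prior points → Category B (3).
Level 14 falls in the 11-19 band.
Grid: Level 11-19 × Category B = 196-240 weeks.
Probation check: level 14 > 9 and category B ≤ C → not eligible.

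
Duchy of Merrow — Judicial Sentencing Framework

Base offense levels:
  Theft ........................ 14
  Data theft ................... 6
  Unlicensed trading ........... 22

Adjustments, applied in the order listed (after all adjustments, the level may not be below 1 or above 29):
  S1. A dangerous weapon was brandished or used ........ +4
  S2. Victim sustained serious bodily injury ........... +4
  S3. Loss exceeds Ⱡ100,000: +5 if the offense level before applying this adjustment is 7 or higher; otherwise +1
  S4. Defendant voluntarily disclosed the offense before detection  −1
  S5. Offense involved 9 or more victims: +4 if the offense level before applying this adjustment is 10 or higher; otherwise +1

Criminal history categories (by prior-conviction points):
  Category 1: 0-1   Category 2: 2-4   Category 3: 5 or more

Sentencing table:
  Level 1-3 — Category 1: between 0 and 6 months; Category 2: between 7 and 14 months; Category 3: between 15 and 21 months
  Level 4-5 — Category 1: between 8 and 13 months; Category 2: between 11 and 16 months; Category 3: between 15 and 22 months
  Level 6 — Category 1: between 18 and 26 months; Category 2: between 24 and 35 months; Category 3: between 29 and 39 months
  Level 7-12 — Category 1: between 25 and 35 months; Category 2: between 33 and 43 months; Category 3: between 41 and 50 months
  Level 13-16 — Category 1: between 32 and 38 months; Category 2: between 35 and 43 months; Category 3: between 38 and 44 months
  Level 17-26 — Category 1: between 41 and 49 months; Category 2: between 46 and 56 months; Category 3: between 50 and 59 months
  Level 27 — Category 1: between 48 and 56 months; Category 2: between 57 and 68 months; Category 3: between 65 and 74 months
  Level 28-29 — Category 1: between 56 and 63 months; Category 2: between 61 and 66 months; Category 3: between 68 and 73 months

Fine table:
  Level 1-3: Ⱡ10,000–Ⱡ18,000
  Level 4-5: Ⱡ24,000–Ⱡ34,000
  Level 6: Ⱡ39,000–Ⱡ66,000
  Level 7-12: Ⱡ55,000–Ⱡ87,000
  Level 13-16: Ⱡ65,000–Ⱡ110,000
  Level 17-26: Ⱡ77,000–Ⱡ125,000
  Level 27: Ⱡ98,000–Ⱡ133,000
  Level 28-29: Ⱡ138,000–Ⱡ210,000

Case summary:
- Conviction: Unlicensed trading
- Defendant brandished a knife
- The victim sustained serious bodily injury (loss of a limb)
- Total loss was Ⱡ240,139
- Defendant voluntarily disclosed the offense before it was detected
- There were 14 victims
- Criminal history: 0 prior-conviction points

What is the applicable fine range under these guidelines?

Base offense level for unlicensed trading: 22.
S1 applies: 22 + 4 = 26.
S2 applies: 26 + 4 = 30.
S3 applies (level before this adjustment is 30 ≥ 7, so +5): 30 + 5 = 35.
S4 applies: 35 − 1 = 34.
S5 applies (level before this adjustment is 34 ≥ 10, so +4): 34 + 4 = 38.
Level 38 exceeds the maximum of 29; capped at 29.
Final offense level: 29.
Level 29 falls in the 28-29 band.
Fine table: Level 28-29 → Ⱡ138,000–Ⱡ210,000.

Ⱡ138,000–Ⱡ210,000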